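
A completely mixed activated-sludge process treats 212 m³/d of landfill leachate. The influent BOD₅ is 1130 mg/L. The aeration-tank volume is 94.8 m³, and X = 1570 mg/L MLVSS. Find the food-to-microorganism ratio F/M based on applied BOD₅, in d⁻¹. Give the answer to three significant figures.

F/M ≈ 1.61 d⁻¹

F/M = Q·S₀ / (V·X) = 212 × 1130 / (94.80 × 1570) = 1.610 g BOD₅·(g VSS·d)⁻¹.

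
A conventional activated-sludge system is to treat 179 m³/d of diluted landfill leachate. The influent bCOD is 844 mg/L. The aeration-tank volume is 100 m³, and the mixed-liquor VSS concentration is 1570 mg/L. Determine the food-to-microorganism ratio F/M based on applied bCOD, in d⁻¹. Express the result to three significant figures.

F/M = applied load / biomass = Q·S₀/(V·X) = 179 × 844 / (100.0 × 1570) = 0.9623 d⁻¹.

F/M ≈ 0.962 d⁻¹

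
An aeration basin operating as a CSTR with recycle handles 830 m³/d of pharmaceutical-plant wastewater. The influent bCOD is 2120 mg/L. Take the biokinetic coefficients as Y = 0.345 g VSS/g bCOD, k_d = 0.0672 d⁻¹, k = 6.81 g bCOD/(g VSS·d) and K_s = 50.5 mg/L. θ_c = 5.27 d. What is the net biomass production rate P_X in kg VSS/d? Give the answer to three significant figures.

From the Monod/SRT balance for a CMAS, S = K_s·(1+k_d θ_c)/[θ_c·(Y k − k_d) − 1] = 50.5 × (1 + 0.0672 × 5.27) / [5.27 × (0.345 × 6.81 − 0.0672) − 1] = 68.38 / 11.03 = 6.201 mg/L.
The observed yield is Y_obs = Y/(1 + k_d·θ_c) = 0.345 / (1 + 0.0672 × 5.27) = 0.345 / 1.354 = 0.2548 g VSS per g bCOD removed.
Mass of bCOD removed per day: Q(S₀ − S) = 830 × 2114 g/m³ = 1754 kg/d.
Biomass produced: P_X = Y_obs·Q·ΔS = 0.2548 × 1754 ≈ 447.0 kg VSS/d.

P_X ≈ 447 kg VSS/d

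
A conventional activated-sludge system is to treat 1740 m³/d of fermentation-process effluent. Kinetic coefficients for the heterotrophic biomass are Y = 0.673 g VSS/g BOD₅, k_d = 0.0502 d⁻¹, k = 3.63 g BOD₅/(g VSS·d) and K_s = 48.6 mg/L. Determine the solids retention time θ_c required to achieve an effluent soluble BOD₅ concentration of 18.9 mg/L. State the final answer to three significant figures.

From 1/θ_c = Y·k·S/(K_s + S) − k_d: Y·k·S/(K_s+S) = 0.673 × 3.63 × 18.9 / (48.6 + 18.9) = 0.6840 d⁻¹.
θ_c = 1/(μ − k_d) = 1/(0.6840 − 0.0502) = 1/0.6338 = 1.578 d.

θ_c ≈ 1.58 d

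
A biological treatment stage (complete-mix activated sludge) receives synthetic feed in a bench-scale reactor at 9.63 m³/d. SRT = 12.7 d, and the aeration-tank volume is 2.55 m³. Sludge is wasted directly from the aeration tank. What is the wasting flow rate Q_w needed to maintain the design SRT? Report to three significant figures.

Wasting from the aeration tank: Q_w = V / θ_c = 2.550 / 12.7 = 0.2008 m³/d.

Q_w ≈ 0.201 m³/d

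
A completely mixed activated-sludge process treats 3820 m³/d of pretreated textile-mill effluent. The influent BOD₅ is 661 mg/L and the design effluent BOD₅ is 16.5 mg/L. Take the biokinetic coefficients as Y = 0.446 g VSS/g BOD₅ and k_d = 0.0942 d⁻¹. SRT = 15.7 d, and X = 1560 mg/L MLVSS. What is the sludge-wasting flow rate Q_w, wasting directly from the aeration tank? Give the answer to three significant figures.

Q_w ≈ 284 m³/d

Rearranging the biomass balance for a CMAS with decay, V = Y·Q·ΔS·θ_c / [X·(1+k_d θ_c)] = 0.446 × 3820 × (661 − 16.5) × 15.7 / [1560 × (1 + 0.0942 × 15.7)] = 1.72×10^7 / 3867 = 4458 m³.
Wasting from the aeration tank: Q_w = V / θ_c = 4458 / 15.7 = 283.9 m³/d.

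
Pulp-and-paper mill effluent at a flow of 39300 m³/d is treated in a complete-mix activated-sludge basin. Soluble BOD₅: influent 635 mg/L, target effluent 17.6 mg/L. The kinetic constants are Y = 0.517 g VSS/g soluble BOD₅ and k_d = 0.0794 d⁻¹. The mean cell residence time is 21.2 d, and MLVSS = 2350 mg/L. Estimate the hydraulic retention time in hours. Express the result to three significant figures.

τ ≈ 25.8 h

From the SRT design equation V = Y Q (S₀−S) θ_c / [X (1 + k_d θ_c)] = 0.517 × 39300 × (635 − 17.6) × 21.2 / [2350 × (1 + 0.0794 × 21.2)] = 2.66×10^8 / 6306 = 42175 m³.
Hydraulic retention time τ = V/Q = 42175 / 39300 = 1.073 d = 25.76 h.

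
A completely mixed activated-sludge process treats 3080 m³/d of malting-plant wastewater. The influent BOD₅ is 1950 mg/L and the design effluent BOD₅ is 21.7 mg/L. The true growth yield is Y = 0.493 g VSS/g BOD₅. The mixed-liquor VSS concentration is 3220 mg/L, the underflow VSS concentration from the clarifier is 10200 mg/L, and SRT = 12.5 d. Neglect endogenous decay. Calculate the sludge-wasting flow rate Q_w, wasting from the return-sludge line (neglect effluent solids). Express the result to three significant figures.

Q_w ≈ 287 m³/d

V·X = Y·Q·ΔS·θ_c gives V = 0.493 × 3080 × (1950 − 21.7) × 12.5 / 3220 = 11366 m³.
Wasting from the return line (neglecting effluent solids): Q_w = V·X / (θ_c·X_r) = 11366 × 3220 / (12.5 × 10200) = 287.1 m³/d.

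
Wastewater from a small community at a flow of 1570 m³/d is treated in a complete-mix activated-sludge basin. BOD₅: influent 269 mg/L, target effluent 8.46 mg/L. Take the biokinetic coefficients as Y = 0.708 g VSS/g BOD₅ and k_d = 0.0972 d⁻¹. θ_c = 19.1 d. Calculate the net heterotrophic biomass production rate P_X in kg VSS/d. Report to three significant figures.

P_X ≈ 101 kg VSS/d

Y_obs = Y / (1 + k_d θ_c) = 0.708 / (1 + 0.0972 × 19.1) = 0.708 / 2.857 = 0.2479.
Substrate removed = Q·(S₀ − S) = 1570 m³/d × (269 − 8.46) g/m³ = 4.09×10^5 g/d = 409.0 kg/d.
So the net sludge growth is P_X = 0.2479 × 409.0 = 101.4 kg VSS/d.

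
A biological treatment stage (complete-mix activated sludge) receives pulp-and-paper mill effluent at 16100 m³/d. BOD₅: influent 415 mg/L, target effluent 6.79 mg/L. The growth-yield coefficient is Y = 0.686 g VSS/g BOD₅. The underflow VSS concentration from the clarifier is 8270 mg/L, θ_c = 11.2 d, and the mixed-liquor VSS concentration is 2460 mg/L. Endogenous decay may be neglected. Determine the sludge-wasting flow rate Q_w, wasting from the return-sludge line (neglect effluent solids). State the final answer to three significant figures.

Q_w ≈ 545 m³/d

Biomass mass balance (decay neglected): V·X = Y·Q·(S₀ − S)·θ_c, so V = 0.686 × 16100 × (415 − 6.79) × 11.2 / 2460 = 20527 m³.
Wasting from the return line (neglecting effluent solids): Q_w = V·X / (θ_c·X_r) = 20527 × 2460 / (11.2 × 8270) = 545.2 m³/d.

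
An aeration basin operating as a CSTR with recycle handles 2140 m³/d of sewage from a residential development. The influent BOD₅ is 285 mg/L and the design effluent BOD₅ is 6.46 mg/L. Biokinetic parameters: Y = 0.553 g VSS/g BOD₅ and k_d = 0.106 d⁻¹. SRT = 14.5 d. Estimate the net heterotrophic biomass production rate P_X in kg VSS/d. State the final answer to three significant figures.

P_X ≈ 130 kg VSS/d

Observed yield with endogenous decay: Y_obs = Y / (1 + k_d·θ_c) = 0.553 / (1 + 0.106 × 14.5) = 0.553 / 2.537 = 0.2180 g VSS/g BOD₅.
Mass of BOD₅ removed per day: Q(S₀ − S) = 2140 × 278.5 g/m³ = 596.1 kg/d.
Net biomass production P_X = Y_obs × Q·(S₀ − S) = 0.2180 × 596.1 = 129.9 kg VSS/d.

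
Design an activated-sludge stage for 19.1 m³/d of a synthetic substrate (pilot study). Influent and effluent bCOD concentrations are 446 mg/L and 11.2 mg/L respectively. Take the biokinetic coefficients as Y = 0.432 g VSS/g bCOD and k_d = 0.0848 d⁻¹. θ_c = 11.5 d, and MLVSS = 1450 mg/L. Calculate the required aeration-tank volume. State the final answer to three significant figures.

V ≈ 14.4 m³

From the SRT design equation V = Y Q (S₀−S) θ_c / [X (1 + k_d θ_c)] = 0.432 × 19.1 × (446 − 11.2) × 11.5 / [1450 × (1 + 0.0848 × 11.5)] = 4.13×10^4 / 2864 = 14.41 m³.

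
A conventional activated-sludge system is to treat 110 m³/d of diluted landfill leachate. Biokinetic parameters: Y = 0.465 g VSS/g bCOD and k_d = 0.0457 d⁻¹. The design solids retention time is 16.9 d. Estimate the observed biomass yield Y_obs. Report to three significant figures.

Y_obs = Y / (1 + k_d θ_c) = 0.465 / (1 + 0.0457 × 16.9) = 0.465 / 1.772 = 0.2624.

Y_obs ≈ 0.262 g VSS/g bCOD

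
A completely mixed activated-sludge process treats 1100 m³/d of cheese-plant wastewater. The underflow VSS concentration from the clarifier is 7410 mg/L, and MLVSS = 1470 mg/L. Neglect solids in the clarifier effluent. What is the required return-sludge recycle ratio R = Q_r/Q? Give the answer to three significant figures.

Mass balance around the secondary clarifier (neglecting effluent solids): R = X / (X_r − X) = 1470 / (7410 − 1470) = 0.2475.

R ≈ 0.247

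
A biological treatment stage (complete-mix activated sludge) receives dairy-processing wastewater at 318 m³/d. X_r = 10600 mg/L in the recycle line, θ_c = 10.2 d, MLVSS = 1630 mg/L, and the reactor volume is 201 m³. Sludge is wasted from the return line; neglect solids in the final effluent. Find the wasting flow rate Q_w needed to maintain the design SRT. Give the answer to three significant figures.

Q_w = (V·X)/(θ_c X_r) = 201.0 × 1630 / (10.2 × 10600) = 3.030 m³/d.

Q_w ≈ 3.03 m³/d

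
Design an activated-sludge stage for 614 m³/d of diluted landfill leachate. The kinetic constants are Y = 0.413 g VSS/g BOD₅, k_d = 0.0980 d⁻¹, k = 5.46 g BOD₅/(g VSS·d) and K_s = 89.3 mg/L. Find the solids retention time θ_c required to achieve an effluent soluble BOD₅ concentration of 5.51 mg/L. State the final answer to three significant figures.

Specific growth rate at S = 5.51 mg/L: μ = YkS/(K_s+S) = 0.413·5.46·5.51/(89.3+5.51) = 0.1311 d⁻¹.
1/θ_c = 0.1311 − 0.0980 = 0.03305 d⁻¹, so θ_c = 30.26 d.

θ_c ≈ 30.3 d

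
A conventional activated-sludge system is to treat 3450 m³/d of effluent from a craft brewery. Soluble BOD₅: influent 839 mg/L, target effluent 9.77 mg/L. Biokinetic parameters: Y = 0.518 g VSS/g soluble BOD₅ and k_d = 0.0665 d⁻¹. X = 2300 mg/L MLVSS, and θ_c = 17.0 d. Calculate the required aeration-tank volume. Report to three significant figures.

From the SRT design equation V = Y Q (S₀−S) θ_c / [X (1 + k_d θ_c)] = 0.518 × 3450 × (839 − 9.77) × 17.0 / [2300 × (1 + 0.0665 × 17.0)] = 2.52×10^7 / 4900 = 5141 m³.

V ≈ 5140 m³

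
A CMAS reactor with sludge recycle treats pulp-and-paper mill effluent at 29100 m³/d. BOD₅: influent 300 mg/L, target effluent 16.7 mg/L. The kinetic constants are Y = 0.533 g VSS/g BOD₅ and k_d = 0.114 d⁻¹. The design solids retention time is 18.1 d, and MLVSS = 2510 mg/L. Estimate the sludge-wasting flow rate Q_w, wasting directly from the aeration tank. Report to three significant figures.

Q_w ≈ 571 m³/d

From the SRT design equation V = Y Q (S₀−S) θ_c / [X (1 + k_d θ_c)] = 0.533 × 29100 × (300 − 16.7) × 18.1 / [2510 × (1 + 0.114 × 18.1)] = 7.95×10^7 / 7689 = 10344 m³.
Wasting from the aeration tank: Q_w = V / θ_c = 10344 / 18.1 = 571.5 m³/d.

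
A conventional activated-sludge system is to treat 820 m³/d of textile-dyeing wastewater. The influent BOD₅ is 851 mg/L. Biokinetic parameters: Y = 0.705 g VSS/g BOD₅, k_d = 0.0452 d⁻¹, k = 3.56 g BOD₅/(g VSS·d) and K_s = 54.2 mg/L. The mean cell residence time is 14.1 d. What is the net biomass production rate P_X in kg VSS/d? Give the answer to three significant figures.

P_X ≈ 300 kg VSS/d

For a completely mixed reactor with recycle the Lawrence–McCarty relation gives S = K_s·(1 + k_d·θ_c) / [θ_c·(Y·k − k_d) − 1] = 54.2 × (1 + 0.0452 × 14.1) / [14.1 × (0.705 × 3.56 − 0.0452) − 1] = 88.74 / 33.75 = 2.629 mg/L.
Correct the yield for decay: Y_obs = Y/(1 + k_d θ_c) = 0.705 / (1 + 0.0452 × 14.1) = 0.705 / 1.637 = 0.4306.
Mass of BOD₅ removed per day: Q(S₀ − S) = 820 × 848.4 g/m³ = 695.7 kg/d.
Biomass produced: P_X = Y_obs·Q·ΔS = 0.4306 × 695.7 ≈ 299.5 kg VSS/d.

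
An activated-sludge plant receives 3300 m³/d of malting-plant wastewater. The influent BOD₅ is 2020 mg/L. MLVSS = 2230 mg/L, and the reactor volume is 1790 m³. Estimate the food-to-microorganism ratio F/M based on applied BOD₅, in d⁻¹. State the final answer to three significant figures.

F/M = applied load / biomass = Q·S₀/(V·X) = 3300 × 2020 / (1790 × 2230) = 1.670 d⁻¹.

F/M ≈ 1.67 d⁻¹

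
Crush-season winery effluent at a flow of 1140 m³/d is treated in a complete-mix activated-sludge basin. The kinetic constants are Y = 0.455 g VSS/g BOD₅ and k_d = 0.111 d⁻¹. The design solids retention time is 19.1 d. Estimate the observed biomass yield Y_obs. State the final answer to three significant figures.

The observed yield is Y_obs = Y/(1 + k_d·θ_c) = 0.455 / (1 + 0.111 × 19.1) = 0.455 / 3.120 = 0.1458 g VSS per g BOD₅ removed.

Y_obs ≈ 0.146 g VSS/g BOD₅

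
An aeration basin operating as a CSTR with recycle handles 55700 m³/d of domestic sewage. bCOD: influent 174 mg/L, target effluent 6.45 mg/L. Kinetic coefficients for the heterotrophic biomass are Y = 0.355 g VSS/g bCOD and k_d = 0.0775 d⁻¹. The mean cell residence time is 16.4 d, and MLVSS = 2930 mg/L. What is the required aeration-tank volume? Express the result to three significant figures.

From the SRT design equation V = Y Q (S₀−S) θ_c / [X (1 + k_d θ_c)] = 0.355 × 55700 × (174 − 6.45) × 16.4 / [2930 × (1 + 0.0775 × 16.4)] = 5.43×10^7 / 6654 = 8166 m³.

V ≈ 8170 m³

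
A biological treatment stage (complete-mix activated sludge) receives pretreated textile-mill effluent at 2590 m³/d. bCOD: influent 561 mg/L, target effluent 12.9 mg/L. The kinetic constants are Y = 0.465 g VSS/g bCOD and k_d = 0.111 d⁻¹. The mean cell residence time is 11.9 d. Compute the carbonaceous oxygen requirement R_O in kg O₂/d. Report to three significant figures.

Y_obs = Y / (1 + k_d θ_c) = 0.465 / (1 + 0.111 × 11.9) = 0.465 / 2.321 = 0.2004.
ΔS = 561 − 12.9 = 548.1 mg/L, so the substrate removal rate is 2590 × 548.1/1000 = 1420 kg bCOD/d.
Net sludge production P_X = 0.2004 × 1420 = 284.4 kg VSS/d.
R_O = Q·ΔS − 1.42 P_X = 1420 − 403.9 = 1016 kg O₂/d.

R_O ≈ 1020 kg O₂/d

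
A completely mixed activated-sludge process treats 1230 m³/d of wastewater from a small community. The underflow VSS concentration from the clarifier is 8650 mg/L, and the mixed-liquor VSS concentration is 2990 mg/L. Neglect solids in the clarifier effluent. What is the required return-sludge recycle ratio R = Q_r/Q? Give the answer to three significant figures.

R ≈ 0.528

Solids balance on the clarifier gives (1+R)X = R·X_r, so R = X/(X_r − X) = 2990 / (8650 − 2990) = 0.5283.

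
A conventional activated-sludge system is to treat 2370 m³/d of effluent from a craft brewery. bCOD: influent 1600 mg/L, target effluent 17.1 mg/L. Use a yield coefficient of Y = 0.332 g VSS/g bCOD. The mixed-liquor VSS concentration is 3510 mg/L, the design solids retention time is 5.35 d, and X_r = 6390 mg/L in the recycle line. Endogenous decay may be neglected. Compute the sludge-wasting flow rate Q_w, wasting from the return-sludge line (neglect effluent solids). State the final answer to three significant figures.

Q_w ≈ 195 m³/d

With k_d = 0 the design equation reduces to V = Y Q (S₀−S) θ_c / X = 0.332 × 2370 × (1600 − 17.1) × 5.35 / 3510 = 1898 m³.
θ_c = V·X/(Q_w·X_r) when wasting from the recycle, so Q_w = V·X/(θ_c·X_r) = 1898 × 3510 / (5.35 × 6390) = 194.9 m³/d.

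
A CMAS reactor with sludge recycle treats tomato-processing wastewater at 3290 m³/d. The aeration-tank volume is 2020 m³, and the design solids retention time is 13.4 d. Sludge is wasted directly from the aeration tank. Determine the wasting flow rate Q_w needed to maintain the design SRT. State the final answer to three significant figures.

For wasting at MLVSS concentration, Q_w = V/θ_c = 2020/13.4 = 150.7 m³/d.

Q_w ≈ 151 m³/d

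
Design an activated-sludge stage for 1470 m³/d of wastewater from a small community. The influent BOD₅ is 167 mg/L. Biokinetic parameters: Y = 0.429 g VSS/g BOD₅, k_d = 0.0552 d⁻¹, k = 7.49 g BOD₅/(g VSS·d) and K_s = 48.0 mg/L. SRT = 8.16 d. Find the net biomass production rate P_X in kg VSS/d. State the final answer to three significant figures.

P_X ≈ 71.4 kg VSS/d

Effluent substrate depends only on kinetics and SRT: S = K_s(1 + k_d θ_c) / [θ_c(Yk − k_d) − 1] = 48.0 × (1 + 0.0552 × 8.16) / [8.16 × (0.429 × 7.49 − 0.0552) − 1] = 69.62 / 24.77 = 2.811 mg/L.
Y_obs = Y / (1 + k_d θ_c) = 0.429 / (1 + 0.0552 × 8.16) = 0.429 / 1.450 = 0.2958.
Substrate removed = Q·(S₀ − S) = 1470 m³/d × (167 − 2.81) g/m³ = 2.41×10^5 g/d = 241.4 kg/d.
Biomass produced: P_X = Y_obs·Q·ΔS = 0.2958 × 241.4 ≈ 71.39 kg VSS/d.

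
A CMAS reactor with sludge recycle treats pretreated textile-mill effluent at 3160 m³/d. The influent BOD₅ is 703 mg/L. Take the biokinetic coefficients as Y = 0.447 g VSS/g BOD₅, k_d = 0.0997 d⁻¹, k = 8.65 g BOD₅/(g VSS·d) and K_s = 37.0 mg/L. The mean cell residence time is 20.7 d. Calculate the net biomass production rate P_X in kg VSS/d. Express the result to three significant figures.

From the Monod/SRT balance for a CMAS, S = K_s·(1+k_d θ_c)/[θ_c·(Y k − k_d) − 1] = 37.0 × (1 + 0.0997 × 20.7) / [20.7 × (0.447 × 8.65 − 0.0997) − 1] = 113.4 / 76.97 = 1.473 mg/L.
Observed yield with endogenous decay: Y_obs = Y / (1 + k_d·θ_c) = 0.447 / (1 + 0.0997 × 20.7) = 0.447 / 3.064 = 0.1459 g VSS/g BOD₅.
Q·(S₀ − S) = 3160 × (703 − 1.47) × 10⁻³ = 2217 kg/d removed.
So the net sludge growth is P_X = 0.1459 × 2217 = 323.4 kg VSS/d.

P_X ≈ 323 kg VSS/d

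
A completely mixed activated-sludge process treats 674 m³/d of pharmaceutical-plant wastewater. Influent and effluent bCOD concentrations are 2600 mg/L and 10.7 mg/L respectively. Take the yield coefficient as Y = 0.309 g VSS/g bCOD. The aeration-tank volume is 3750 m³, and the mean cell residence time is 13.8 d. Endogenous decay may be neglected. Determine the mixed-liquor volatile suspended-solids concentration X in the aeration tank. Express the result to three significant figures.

From V·X = Y·Q·(S₀ − S)·θ_c (decay neglected): X = 0.309 × 674 × (2600 − 10.7) × 13.8 / 3750 = 1984 mg/L.

X ≈ 1980 mg/L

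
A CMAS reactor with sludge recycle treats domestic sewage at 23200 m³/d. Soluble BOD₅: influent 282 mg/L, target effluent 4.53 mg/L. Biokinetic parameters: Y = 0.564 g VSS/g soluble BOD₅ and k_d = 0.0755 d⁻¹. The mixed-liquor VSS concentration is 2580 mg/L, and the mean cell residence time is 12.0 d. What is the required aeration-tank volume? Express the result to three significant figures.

Steady-state biomass mass balance: V·X·(1 + k_d·θ_c) = Y·Q·(S₀ − S)·θ_c, so V = 0.564 × 23200 × (282 − 4.53) × 12.0 / [2580 × (1 + 0.0755 × 12.0)] = 4.36×10^7 / 4917 = 8860 m³.

V ≈ 8860 m³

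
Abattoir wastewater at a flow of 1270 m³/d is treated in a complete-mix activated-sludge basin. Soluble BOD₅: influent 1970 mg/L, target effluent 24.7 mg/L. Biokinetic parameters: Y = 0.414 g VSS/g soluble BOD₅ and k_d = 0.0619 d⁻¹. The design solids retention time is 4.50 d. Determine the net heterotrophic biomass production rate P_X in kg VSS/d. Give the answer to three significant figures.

The observed yield is Y_obs = Y/(1 + k_d·θ_c) = 0.414 / (1 + 0.0619 × 4.50) = 0.414 / 1.279 = 0.3238 g VSS per g soluble BOD₅ removed.
Substrate removed = Q·(S₀ − S) = 1270 m³/d × (1970 − 24.7) g/m³ = 2.47×10^6 g/d = 2471 kg/d.
Biomass produced: P_X = Y_obs·Q·ΔS = 0.3238 × 2471 ≈ 800.0 kg VSS/d.

P_X ≈ 800 kg VSS/d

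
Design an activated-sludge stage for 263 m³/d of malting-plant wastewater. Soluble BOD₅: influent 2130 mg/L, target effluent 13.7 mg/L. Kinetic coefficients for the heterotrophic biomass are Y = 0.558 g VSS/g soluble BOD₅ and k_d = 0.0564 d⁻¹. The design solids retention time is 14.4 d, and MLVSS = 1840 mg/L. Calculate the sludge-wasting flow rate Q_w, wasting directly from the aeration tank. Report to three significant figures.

Steady-state biomass mass balance: V·X·(1 + k_d·θ_c) = Y·Q·(S₀ − S)·θ_c, so V = 0.558 × 263 × (2130 − 13.7) × 14.4 / [1840 × (1 + 0.0564 × 14.4)] = 4.47×10^6 / 3334 = 1341 m³.
For wasting at MLVSS concentration, Q_w = V/θ_c = 1341/14.4 = 93.14 m³/d.

Q_w ≈ 93.1 m³/d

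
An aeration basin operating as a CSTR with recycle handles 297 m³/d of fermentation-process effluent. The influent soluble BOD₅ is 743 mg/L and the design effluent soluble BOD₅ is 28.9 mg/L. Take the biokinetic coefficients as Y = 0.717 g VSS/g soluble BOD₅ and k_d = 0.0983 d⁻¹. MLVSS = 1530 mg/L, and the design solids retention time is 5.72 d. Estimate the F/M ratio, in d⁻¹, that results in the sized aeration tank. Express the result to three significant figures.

Rearranging the biomass balance for a CMAS with decay, V = Y·Q·ΔS·θ_c / [X·(1+k_d θ_c)] = 0.717 × 297 × (743 − 28.9) × 5.72 / [1530 × (1 + 0.0983 × 5.72)] = 8.7×10^5 / 2390 = 363.9 m³.
Food-to-microorganism ratio F/M = Q S₀ / (V X) = 297 × 743 / (363.9 × 1530) = 0.3963 d⁻¹.

F/M ≈ 0.396 d⁻¹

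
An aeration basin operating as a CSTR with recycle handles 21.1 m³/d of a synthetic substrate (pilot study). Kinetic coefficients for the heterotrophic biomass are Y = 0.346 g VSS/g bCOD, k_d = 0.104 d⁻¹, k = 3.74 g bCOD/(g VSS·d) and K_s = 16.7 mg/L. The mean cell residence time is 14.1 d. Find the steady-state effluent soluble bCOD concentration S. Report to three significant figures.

S ≈ 2.61 mg/L

From the Monod/SRT balance for a CMAS, S = K_s·(1+k_d θ_c)/[θ_c·(Y k − k_d) − 1] = 16.7 × (1 + 0.104 × 14.1) / [14.1 × (0.346 × 3.74 − 0.104) − 1] = 41.19 / 15.78 = 2.610 mg/L.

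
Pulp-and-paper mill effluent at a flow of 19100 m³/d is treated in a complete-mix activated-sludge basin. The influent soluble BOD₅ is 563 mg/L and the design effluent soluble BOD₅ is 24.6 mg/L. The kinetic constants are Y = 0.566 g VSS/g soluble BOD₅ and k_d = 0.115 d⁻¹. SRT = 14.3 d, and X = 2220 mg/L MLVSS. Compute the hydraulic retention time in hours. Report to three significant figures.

From the SRT design equation V = Y Q (S₀−S) θ_c / [X (1 + k_d θ_c)] = 0.566 × 19100 × (563 − 24.6) × 14.3 / [2220 × (1 + 0.115 × 14.3)] = 8.32×10^7 / 5871 = 14177 m³.
Hydraulic retention time τ = V/Q = 14177 / 19100 = 0.7423 d = 17.81 h.

τ ≈ 17.8 h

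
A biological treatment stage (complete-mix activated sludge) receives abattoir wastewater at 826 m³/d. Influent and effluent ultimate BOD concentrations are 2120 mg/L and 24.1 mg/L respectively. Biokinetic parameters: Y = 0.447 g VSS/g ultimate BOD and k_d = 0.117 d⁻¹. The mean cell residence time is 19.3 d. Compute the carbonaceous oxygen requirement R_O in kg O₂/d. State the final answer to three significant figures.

Y_obs = Y / (1 + k_d θ_c) = 0.447 / (1 + 0.117 × 19.3) = 0.447 / 3.258 = 0.1372.
Substrate removed = Q·(S₀ − S) = 826 m³/d × (2120 − 24.1) g/m³ = 1.73×10^6 g/d = 1731 kg/d.
P_X = Y_obs·Q·(S₀ − S) = 0.1372 × 1731 = 237.5 kg VSS/d.
Carbonaceous O₂ demand = substrate oxidised − cell-mass equivalent = 1731 − 1.42 × 237.5 = 1394 kg O₂/d.

R_O ≈ 1390 kg O₂/d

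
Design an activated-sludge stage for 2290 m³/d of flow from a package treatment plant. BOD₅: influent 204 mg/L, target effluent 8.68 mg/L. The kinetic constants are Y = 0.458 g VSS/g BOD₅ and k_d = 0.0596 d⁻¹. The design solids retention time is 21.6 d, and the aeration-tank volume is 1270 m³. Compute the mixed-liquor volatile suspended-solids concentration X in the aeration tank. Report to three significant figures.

X = Y·Q·ΔS·θ_c / [V·(1 + k_d θ_c)] = 0.458 × 2290 × (204 − 8.68) × 21.6 / [1270 × (1 + 0.0596 × 21.6)] = 1523 mg/L.

X ≈ 1520 mg/L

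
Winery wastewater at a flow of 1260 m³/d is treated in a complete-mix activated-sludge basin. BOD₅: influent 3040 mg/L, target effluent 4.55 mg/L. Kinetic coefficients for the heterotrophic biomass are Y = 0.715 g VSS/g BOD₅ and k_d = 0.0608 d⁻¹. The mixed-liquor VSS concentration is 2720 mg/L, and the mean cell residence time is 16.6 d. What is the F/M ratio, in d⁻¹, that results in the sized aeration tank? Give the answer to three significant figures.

F/M ≈ 0.170 d⁻¹

Rearranging the biomass balance for a CMAS with decay, V = Y·Q·ΔS·θ_c / [X·(1+k_d θ_c)] = 0.715 × 1260 × (3040 − 4.55) × 16.6 / [2720 × (1 + 0.0608 × 16.6)] = 4.54×10^7 / 5465 = 8306 m³.
Food-to-microorganism ratio F/M = Q S₀ / (V X) = 1260 × 3040 / (8306 × 2720) = 0.1695 d⁻¹.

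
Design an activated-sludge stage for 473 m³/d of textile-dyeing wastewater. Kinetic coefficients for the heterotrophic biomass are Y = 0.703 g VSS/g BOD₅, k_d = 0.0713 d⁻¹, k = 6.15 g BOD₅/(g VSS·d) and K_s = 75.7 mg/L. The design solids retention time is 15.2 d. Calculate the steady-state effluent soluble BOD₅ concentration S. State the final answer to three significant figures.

S ≈ 2.48 mg/L

For a completely mixed reactor with recycle the Lawrence–McCarty relation gives S = K_s·(1 + k_d·θ_c) / [θ_c·(Y·k − k_d) − 1] = 75.7 × (1 + 0.0713 × 15.2) / [15.2 × (0.703 × 6.15 − 0.0713) − 1] = 157.7 / 63.63 = 2.479 mg/L.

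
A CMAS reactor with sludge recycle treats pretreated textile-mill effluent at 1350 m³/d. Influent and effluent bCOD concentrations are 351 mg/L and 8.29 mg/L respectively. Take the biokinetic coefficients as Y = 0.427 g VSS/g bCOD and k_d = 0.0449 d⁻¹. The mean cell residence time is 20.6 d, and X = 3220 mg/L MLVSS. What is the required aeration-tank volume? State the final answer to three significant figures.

V ≈ 657 m³

From the SRT design equation V = Y Q (S₀−S) θ_c / [X (1 + k_d θ_c)] = 0.427 × 1350 × (351 − 8.29) × 20.6 / [3220 × (1 + 0.0449 × 20.6)] = 4.07×10^6 / 6198 = 656.6 m³.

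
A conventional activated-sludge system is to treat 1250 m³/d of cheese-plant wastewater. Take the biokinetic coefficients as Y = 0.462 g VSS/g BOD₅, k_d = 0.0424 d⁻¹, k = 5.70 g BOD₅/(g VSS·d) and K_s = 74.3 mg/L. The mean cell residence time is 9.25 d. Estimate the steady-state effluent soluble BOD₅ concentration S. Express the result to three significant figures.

S ≈ 4.50 mg/L

From the Monod/SRT balance for a CMAS, S = K_s·(1+k_d θ_c)/[θ_c·(Y k − k_d) − 1] = 74.3 × (1 + 0.0424 × 9.25) / [9.25 × (0.462 × 5.70 − 0.0424) − 1] = 103.4 / 22.97 = 4.504 mg/L.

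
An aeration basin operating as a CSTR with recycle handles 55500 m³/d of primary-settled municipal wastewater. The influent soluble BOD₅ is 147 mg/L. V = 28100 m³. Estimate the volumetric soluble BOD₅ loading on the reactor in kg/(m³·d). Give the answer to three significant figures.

L_v = Q S₀ / V = 55500 × 147 × 10⁻³ / 28100 = 0.2903 kg/(m³·d).

L_v ≈ 0.290 kg soluble BOD₅/(m³·d)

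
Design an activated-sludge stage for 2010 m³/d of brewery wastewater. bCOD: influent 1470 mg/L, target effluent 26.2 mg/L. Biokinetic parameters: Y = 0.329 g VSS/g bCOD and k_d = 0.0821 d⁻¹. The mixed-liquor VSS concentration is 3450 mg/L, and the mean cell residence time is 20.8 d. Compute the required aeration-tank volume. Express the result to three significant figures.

From the SRT design equation V = Y Q (S₀−S) θ_c / [X (1 + k_d θ_c)] = 0.329 × 2010 × (1470 − 26.2) × 20.8 / [3450 × (1 + 0.0821 × 20.8)] = 1.99×10^7 / 9341 = 2126 m³.

V ≈ 2130 m³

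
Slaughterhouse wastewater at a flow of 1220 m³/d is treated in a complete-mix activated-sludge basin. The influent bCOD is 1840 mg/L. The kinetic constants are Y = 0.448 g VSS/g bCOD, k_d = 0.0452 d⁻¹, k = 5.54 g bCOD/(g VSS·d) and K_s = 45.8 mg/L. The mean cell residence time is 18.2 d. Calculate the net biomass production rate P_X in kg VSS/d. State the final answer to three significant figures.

P_X ≈ 551 kg VSS/d

From the Monod/SRT balance for a CMAS, S = K_s·(1+k_d θ_c)/[θ_c·(Y k − k_d) − 1] = 45.8 × (1 + 0.0452 × 18.2) / [18.2 × (0.448 × 5.54 − 0.0452) − 1] = 83.48 / 43.35 = 1.926 mg/L.
Observed yield with endogenous decay: Y_obs = Y / (1 + k_d·θ_c) = 0.448 / (1 + 0.0452 × 18.2) = 0.448 / 1.823 = 0.2458 g VSS/g bCOD.
Mass of bCOD removed per day: Q(S₀ − S) = 1220 × 1838 g/m³ = 2242 kg/d.
Biomass produced: P_X = Y_obs·Q·ΔS = 0.2458 × 2242 ≈ 551.2 kg VSS/d.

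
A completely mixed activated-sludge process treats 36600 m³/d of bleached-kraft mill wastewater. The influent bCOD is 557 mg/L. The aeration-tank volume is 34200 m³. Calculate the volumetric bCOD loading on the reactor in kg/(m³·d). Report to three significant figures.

L_v ≈ 0.596 kg bCOD/(m³·d)

L_v = Q S₀ / V = 36600 × 557 × 10⁻³ / 34200 = 0.5961 kg/(m³·d).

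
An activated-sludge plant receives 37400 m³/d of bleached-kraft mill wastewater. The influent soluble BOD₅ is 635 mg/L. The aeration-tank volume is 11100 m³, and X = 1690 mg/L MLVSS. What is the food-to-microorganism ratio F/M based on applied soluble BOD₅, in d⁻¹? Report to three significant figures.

F/M ≈ 1.27 d⁻¹

F/M = applied load / biomass = Q·S₀/(V·X) = 37400 × 635 / (11100 × 1690) = 1.266 d⁻¹.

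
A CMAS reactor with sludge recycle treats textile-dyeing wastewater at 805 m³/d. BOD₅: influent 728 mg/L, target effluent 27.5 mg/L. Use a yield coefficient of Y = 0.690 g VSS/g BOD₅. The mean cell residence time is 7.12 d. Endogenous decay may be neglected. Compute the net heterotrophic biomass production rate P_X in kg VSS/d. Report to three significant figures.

Since k_d ≈ 0, Y_obs = Y = 0.690 g VSS/g BOD₅.
Q·(S₀ − S) = 805 × (728 − 27.5) × 10⁻³ = 563.9 kg/d removed.
P_X = Y_obs · Q(S₀ − S) = 0.6900 × 563.9 = 389.1 kg VSS/d.

P_X ≈ 389 kg VSS/d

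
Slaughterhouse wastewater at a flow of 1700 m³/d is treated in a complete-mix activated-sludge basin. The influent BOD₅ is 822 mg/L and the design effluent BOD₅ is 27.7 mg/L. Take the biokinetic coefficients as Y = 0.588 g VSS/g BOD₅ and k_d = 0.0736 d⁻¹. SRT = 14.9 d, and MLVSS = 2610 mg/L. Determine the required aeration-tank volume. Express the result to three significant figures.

V ≈ 2160 m³

Rearranging the biomass balance for a CMAS with decay, V = Y·Q·ΔS·θ_c / [X·(1+k_d θ_c)] = 0.588 × 1700 × (822 − 27.7) × 14.9 / [2610 × (1 + 0.0736 × 14.9)] = 1.18×10^7 / 5472 = 2162 m³.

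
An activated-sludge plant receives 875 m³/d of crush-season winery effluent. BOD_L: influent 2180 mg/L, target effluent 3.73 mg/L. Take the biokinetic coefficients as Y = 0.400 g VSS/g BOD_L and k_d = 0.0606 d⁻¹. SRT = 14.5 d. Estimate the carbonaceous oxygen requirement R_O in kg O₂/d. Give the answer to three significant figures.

R_O ≈ 1330 kg O₂/d

The observed yield is Y_obs = Y/(1 + k_d·θ_c) = 0.400 / (1 + 0.0606 × 14.5) = 0.400 / 1.879 = 0.2129 g VSS per g BOD_L removed.
ΔS = 2180 − 3.73 = 2176 mg/L, so the substrate removal rate is 875 × 2176/1000 = 1904 kg BOD_L/d.
Net sludge production P_X = 0.2129 × 1904 = 405.4 kg VSS/d.
R_O = Q·ΔS − 1.42 P_X = 1904 − 575.7 = 1329 kg O₂/d.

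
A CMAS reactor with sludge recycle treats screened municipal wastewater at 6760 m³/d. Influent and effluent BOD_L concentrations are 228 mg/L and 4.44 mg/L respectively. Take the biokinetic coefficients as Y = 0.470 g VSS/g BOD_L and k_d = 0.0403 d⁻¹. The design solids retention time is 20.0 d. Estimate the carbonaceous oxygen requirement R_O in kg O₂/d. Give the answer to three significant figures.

Y_obs = Y / (1 + k_d θ_c) = 0.470 / (1 + 0.0403 × 20.0) = 0.470 / 1.806 = 0.2602.
ΔS = 228 − 4.44 = 223.6 mg/L, so the substrate removal rate is 6760 × 223.6/1000 = 1511 kg BOD_L/d.
P_X = Y_obs·Q·(S₀ − S) = 0.2602 × 1511 = 393.3 kg VSS/d.
R_O = Q·(S₀ − S) − 1.42·P_X = 1511 − 1.42 × 393.3 = 952.8 kg O₂/d.

R_O ≈ 953 kg O₂/d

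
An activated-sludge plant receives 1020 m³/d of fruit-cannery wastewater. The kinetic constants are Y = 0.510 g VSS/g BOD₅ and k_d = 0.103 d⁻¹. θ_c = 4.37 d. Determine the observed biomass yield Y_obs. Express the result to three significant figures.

Y_obs ≈ 0.352 g VSS/g BOD₅

The observed yield is Y_obs = Y/(1 + k_d·θ_c) = 0.510 / (1 + 0.103 × 4.37) = 0.510 / 1.450 = 0.3517 g VSS per g BOD₅ removed.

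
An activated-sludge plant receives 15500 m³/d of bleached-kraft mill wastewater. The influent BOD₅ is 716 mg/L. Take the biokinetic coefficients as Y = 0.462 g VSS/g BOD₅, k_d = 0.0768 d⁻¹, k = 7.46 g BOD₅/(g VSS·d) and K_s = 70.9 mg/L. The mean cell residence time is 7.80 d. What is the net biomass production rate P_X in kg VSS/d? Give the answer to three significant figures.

P_X ≈ 3190 kg VSS/d

Effluent substrate depends only on kinetics and SRT: S = K_s(1 + k_d θ_c) / [θ_c(Yk − k_d) − 1] = 70.9 × (1 + 0.0768 × 7.80) / [7.80 × (0.462 × 7.46 − 0.0768) − 1] = 113.4 / 25.28 = 4.484 mg/L.
The observed yield is Y_obs = Y/(1 + k_d·θ_c) = 0.462 / (1 + 0.0768 × 7.80) = 0.462 / 1.599 = 0.2889 g VSS per g BOD₅ removed.
ΔS = 716 − 4.48 = 711.5 mg/L, so the substrate removal rate is 15500 × 711.5/1000 = 11029 kg BOD₅/d.
Biomass produced: P_X = Y_obs·Q·ΔS = 0.2889 × 11029 ≈ 3186 kg VSS/d.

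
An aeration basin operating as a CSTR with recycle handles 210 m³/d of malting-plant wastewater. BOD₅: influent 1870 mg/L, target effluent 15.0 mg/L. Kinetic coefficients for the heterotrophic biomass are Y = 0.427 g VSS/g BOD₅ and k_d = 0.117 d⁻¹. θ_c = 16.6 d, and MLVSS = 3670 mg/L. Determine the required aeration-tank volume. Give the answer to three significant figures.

V ≈ 256 m³

From the SRT design equation V = Y Q (S₀−S) θ_c / [X (1 + k_d θ_c)] = 0.427 × 210 × (1870 − 15.0) × 16.6 / [3670 × (1 + 0.117 × 16.6)] = 2.76×10^6 / 10798 = 255.7 m³.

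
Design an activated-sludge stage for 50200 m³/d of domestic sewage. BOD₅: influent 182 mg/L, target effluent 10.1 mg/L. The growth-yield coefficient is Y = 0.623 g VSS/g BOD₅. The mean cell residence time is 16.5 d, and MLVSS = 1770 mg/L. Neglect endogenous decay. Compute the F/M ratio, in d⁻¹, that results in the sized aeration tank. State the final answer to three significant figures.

F/M ≈ 0.103 d⁻¹

With k_d = 0 the design equation reduces to V = Y Q (S₀−S) θ_c / X = 0.623 × 50200 × (182 − 10.1) × 16.5 / 1770 = 50116 m³.
Food-to-microorganism ratio F/M = Q S₀ / (V X) = 50200 × 182 / (50116 × 1770) = 0.1030 d⁻¹.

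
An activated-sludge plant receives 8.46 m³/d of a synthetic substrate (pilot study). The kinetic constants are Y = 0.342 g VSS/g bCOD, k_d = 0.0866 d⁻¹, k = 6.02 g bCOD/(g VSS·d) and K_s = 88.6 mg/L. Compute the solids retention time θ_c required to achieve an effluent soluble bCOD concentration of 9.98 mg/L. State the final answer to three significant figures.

θ_c ≈ 8.21 d

From 1/θ_c = Y·k·S/(K_s + S) − k_d: Y·k·S/(K_s+S) = 0.342 × 6.02 × 9.98 / (88.6 + 9.98) = 0.2084 d⁻¹.
θ_c = 1/(μ − k_d) = 1/(0.2084 − 0.0866) = 1/0.1218 = 8.208 d.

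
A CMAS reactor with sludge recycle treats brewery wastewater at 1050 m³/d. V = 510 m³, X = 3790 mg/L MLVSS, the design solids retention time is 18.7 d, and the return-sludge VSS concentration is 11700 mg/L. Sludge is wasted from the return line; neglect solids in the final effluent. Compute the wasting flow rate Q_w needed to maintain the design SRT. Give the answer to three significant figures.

Q_w ≈ 8.83 m³/d

θ_c = V·X/(Q_w·X_r) when wasting from the recycle, so Q_w = V·X/(θ_c·X_r) = 510.0 × 3790 / (18.7 × 11700) = 8.834 m³/d.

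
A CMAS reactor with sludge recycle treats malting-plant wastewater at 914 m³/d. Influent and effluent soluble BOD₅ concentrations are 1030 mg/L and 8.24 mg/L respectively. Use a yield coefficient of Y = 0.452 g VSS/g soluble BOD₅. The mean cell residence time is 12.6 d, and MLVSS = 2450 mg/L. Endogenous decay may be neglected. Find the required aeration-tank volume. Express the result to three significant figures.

V·X = Y·Q·ΔS·θ_c gives V = 0.452 × 914 × (1030 − 8.24) × 12.6 / 2450 = 2171 m³.

V ≈ 2170 m³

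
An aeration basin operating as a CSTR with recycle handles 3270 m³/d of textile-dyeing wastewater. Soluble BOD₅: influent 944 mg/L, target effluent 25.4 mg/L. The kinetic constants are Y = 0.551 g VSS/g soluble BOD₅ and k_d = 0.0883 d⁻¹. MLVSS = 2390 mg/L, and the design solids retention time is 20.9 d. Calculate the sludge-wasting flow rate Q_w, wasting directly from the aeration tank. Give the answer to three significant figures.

Q_w ≈ 243 m³/d

Rearranging the biomass balance for a CMAS with decay, V = Y·Q·ΔS·θ_c / [X·(1+k_d θ_c)] = 0.551 × 3270 × (944 − 25.4) × 20.9 / [2390 × (1 + 0.0883 × 20.9)] = 3.46×10^7 / 6801 = 5087 m³.
Wasting from the aeration tank: Q_w = V / θ_c = 5087 / 20.9 = 243.4 m³/d.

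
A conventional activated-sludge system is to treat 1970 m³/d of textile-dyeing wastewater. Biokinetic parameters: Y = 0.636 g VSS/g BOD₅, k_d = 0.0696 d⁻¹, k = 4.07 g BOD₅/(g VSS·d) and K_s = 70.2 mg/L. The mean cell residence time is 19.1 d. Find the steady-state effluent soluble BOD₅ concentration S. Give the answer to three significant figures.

S ≈ 3.47 mg/L

Effluent substrate depends only on kinetics and SRT: S = K_s(1 + k_d θ_c) / [θ_c(Yk − k_d) − 1] = 70.2 × (1 + 0.0696 × 19.1) / [19.1 × (0.636 × 4.07 − 0.0696) − 1] = 163.5 / 47.11 = 3.471 mg/L.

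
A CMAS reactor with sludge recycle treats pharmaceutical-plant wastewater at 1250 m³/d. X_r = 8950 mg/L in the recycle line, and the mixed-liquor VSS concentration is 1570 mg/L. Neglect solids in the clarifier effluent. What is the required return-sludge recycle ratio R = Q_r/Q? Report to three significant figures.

Solids balance on the clarifier gives (1+R)X = R·X_r, so R = X/(X_r − X) = 1570 / (8950 − 1570) = 0.2127.

R ≈ 0.213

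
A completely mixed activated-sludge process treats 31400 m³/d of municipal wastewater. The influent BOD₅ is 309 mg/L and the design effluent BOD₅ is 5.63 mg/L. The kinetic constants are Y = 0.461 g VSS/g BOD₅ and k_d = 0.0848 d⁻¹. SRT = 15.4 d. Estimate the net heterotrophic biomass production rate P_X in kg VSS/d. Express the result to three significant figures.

Y_obs = Y / (1 + k_d θ_c) = 0.461 / (1 + 0.0848 × 15.4) = 0.461 / 2.306 = 0.1999.
ΔS = 309 − 5.63 = 303.4 mg/L, so the substrate removal rate is 31400 × 303.4/1000 = 9526 kg BOD₅/d.
Net biomass production P_X = Y_obs × Q·(S₀ − S) = 0.1999 × 9526 = 1904 kg VSS/d.

P_X ≈ 1900 kg VSS/d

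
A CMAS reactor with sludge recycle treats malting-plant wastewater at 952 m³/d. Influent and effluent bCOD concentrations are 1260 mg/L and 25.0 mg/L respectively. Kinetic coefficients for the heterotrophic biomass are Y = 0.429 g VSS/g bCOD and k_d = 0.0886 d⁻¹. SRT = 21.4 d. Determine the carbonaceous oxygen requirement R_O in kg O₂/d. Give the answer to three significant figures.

Correct the yield for decay: Y_obs = Y/(1 + k_d θ_c) = 0.429 / (1 + 0.0886 × 21.4) = 0.429 / 2.896 = 0.1481.
Mass of bCOD removed per day: Q(S₀ − S) = 952 × 1235 g/m³ = 1176 kg/d.
Biomass synthesised: P_X = Y_obs × 1176 = 174.2 kg VSS/d.
R_O = Q·(S₀ − S) − 1.42·P_X = 1176 − 1.42 × 174.2 = 928.4 kg O₂/d.

R_O ≈ 928 kg O₂/d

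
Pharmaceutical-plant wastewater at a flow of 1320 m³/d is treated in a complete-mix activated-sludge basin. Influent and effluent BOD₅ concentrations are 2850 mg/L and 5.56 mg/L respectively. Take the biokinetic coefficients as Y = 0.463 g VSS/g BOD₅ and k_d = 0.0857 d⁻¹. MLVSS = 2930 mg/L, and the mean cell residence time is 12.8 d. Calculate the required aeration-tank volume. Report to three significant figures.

V ≈ 3620 m³

From the SRT design equation V = Y Q (S₀−S) θ_c / [X (1 + k_d θ_c)] = 0.463 × 1320 × (2850 − 5.56) × 12.8 / [2930 × (1 + 0.0857 × 12.8)] = 2.23×10^7 / 6144 = 3622 m³.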